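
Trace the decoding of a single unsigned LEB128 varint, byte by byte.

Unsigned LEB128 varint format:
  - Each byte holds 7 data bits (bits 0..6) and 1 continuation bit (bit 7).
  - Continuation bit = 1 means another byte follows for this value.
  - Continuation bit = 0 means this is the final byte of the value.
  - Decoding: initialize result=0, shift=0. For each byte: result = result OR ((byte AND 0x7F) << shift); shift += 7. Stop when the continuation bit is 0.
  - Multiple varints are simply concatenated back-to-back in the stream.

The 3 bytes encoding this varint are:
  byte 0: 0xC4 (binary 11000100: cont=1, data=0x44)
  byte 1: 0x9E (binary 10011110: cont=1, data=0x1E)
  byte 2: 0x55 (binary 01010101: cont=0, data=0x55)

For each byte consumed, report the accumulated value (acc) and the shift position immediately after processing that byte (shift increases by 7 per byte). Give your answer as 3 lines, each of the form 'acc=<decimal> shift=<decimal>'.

byte 0=0xC4: payload=0x44=68, contrib = 68<<0 = 68; acc -> 68, shift -> 7
byte 1=0x9E: payload=0x1E=30, contrib = 30<<7 = 3840; acc -> 3908, shift -> 14
byte 2=0x55: payload=0x55=85, contrib = 85<<14 = 1392640; acc -> 1396548, shift -> 21

Answer: acc=68 shift=7
acc=3908 shift=14
acc=1396548 shift=21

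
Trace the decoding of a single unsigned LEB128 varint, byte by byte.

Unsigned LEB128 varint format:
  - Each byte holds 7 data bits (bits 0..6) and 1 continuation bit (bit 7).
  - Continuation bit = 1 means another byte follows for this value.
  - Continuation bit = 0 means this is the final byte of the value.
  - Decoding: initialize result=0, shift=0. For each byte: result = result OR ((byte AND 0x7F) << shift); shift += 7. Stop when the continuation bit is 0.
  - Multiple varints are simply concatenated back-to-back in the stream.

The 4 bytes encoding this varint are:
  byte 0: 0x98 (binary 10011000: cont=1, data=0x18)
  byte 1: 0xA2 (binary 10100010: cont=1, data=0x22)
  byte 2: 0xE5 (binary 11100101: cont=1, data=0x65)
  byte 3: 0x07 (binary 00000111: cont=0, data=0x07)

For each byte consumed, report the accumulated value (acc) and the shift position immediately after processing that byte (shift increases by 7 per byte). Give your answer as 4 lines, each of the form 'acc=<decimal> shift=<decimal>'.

byte 0=0x98: payload=0x18=24, contrib = 24<<0 = 24; acc -> 24, shift -> 7
byte 1=0xA2: payload=0x22=34, contrib = 34<<7 = 4352; acc -> 4376, shift -> 14
byte 2=0xE5: payload=0x65=101, contrib = 101<<14 = 1654784; acc -> 1659160, shift -> 21
byte 3=0x07: payload=0x07=7, contrib = 7<<21 = 14680064; acc -> 16339224, shift -> 28

Answer: acc=24 shift=7
acc=4376 shift=14
acc=1659160 shift=21
acc=16339224 shift=28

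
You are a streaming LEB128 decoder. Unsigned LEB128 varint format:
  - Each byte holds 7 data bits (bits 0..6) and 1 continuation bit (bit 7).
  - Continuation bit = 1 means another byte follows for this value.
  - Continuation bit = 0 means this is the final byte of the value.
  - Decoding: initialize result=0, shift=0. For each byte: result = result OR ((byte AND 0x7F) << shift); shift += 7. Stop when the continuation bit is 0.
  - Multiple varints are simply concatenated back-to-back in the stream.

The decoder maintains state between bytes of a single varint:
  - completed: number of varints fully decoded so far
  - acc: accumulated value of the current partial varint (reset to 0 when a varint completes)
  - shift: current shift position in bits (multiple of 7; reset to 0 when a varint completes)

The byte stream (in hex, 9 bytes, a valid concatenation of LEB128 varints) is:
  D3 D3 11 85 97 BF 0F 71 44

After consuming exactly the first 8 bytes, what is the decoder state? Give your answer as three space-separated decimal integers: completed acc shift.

Answer: 3 0 0

Derivation:
byte[0]=0xD3 cont=1 payload=0x53: acc |= 83<<0 -> completed=0 acc=83 shift=7
byte[1]=0xD3 cont=1 payload=0x53: acc |= 83<<7 -> completed=0 acc=10707 shift=14
byte[2]=0x11 cont=0 payload=0x11: varint #1 complete (value=289235); reset -> completed=1 acc=0 shift=0
byte[3]=0x85 cont=1 payload=0x05: acc |= 5<<0 -> completed=1 acc=5 shift=7
byte[4]=0x97 cont=1 payload=0x17: acc |= 23<<7 -> completed=1 acc=2949 shift=14
byte[5]=0xBF cont=1 payload=0x3F: acc |= 63<<14 -> completed=1 acc=1035141 shift=21
byte[6]=0x0F cont=0 payload=0x0F: varint #2 complete (value=32492421); reset -> completed=2 acc=0 shift=0
byte[7]=0x71 cont=0 payload=0x71: varint #3 complete (value=113); reset -> completed=3 acc=0 shift=0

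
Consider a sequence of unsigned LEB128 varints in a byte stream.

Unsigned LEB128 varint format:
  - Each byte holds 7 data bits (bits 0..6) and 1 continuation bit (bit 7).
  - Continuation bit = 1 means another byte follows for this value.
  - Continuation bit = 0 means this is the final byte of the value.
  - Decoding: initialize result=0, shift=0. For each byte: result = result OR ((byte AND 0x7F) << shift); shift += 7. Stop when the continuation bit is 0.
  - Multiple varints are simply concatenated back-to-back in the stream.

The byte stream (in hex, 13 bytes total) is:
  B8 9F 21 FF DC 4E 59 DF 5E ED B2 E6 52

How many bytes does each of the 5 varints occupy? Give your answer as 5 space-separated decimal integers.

Answer: 3 3 1 2 4

Derivation:
  byte[0]=0xB8 cont=1 payload=0x38=56: acc |= 56<<0 -> acc=56 shift=7
  byte[1]=0x9F cont=1 payload=0x1F=31: acc |= 31<<7 -> acc=4024 shift=14
  byte[2]=0x21 cont=0 payload=0x21=33: acc |= 33<<14 -> acc=544696 shift=21 [end]
Varint 1: bytes[0:3] = B8 9F 21 -> value 544696 (3 byte(s))
  byte[3]=0xFF cont=1 payload=0x7F=127: acc |= 127<<0 -> acc=127 shift=7
  byte[4]=0xDC cont=1 payload=0x5C=92: acc |= 92<<7 -> acc=11903 shift=14
  byte[5]=0x4E cont=0 payload=0x4E=78: acc |= 78<<14 -> acc=1289855 shift=21 [end]
Varint 2: bytes[3:6] = FF DC 4E -> value 1289855 (3 byte(s))
  byte[6]=0x59 cont=0 payload=0x59=89: acc |= 89<<0 -> acc=89 shift=7 [end]
Varint 3: bytes[6:7] = 59 -> value 89 (1 byte(s))
  byte[7]=0xDF cont=1 payload=0x5F=95: acc |= 95<<0 -> acc=95 shift=7
  byte[8]=0x5E cont=0 payload=0x5E=94: acc |= 94<<7 -> acc=12127 shift=14 [end]
Varint 4: bytes[7:9] = DF 5E -> value 12127 (2 byte(s))
  byte[9]=0xED cont=1 payload=0x6D=109: acc |= 109<<0 -> acc=109 shift=7
  byte[10]=0xB2 cont=1 payload=0x32=50: acc |= 50<<7 -> acc=6509 shift=14
  byte[11]=0xE6 cont=1 payload=0x66=102: acc |= 102<<14 -> acc=1677677 shift=21
  byte[12]=0x52 cont=0 payload=0x52=82: acc |= 82<<21 -> acc=173644141 shift=28 [end]
Varint 5: bytes[9:13] = ED B2 E6 52 -> value 173644141 (4 byte(s))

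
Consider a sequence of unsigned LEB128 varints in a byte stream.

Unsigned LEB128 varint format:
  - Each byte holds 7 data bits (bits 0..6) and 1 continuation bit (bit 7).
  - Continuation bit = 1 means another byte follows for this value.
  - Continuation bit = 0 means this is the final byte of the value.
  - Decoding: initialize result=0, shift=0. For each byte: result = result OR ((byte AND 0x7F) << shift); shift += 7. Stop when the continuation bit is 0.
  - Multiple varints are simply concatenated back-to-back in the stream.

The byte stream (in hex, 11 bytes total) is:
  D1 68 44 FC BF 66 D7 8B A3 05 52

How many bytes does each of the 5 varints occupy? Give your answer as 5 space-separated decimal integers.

  byte[0]=0xD1 cont=1 payload=0x51=81: acc |= 81<<0 -> acc=81 shift=7
  byte[1]=0x68 cont=0 payload=0x68=104: acc |= 104<<7 -> acc=13393 shift=14 [end]
Varint 1: bytes[0:2] = D1 68 -> value 13393 (2 byte(s))
  byte[2]=0x44 cont=0 payload=0x44=68: acc |= 68<<0 -> acc=68 shift=7 [end]
Varint 2: bytes[2:3] = 44 -> value 68 (1 byte(s))
  byte[3]=0xFC cont=1 payload=0x7C=124: acc |= 124<<0 -> acc=124 shift=7
  byte[4]=0xBF cont=1 payload=0x3F=63: acc |= 63<<7 -> acc=8188 shift=14
  byte[5]=0x66 cont=0 payload=0x66=102: acc |= 102<<14 -> acc=1679356 shift=21 [end]
Varint 3: bytes[3:6] = FC BF 66 -> value 1679356 (3 byte(s))
  byte[6]=0xD7 cont=1 payload=0x57=87: acc |= 87<<0 -> acc=87 shift=7
  byte[7]=0x8B cont=1 payload=0x0B=11: acc |= 11<<7 -> acc=1495 shift=14
  byte[8]=0xA3 cont=1 payload=0x23=35: acc |= 35<<14 -> acc=574935 shift=21
  byte[9]=0x05 cont=0 payload=0x05=5: acc |= 5<<21 -> acc=11060695 shift=28 [end]
Varint 4: bytes[6:10] = D7 8B A3 05 -> value 11060695 (4 byte(s))
  byte[10]=0x52 cont=0 payload=0x52=82: acc |= 82<<0 -> acc=82 shift=7 [end]
Varint 5: bytes[10:11] = 52 -> value 82 (1 byte(s))

Answer: 2 1 3 4 1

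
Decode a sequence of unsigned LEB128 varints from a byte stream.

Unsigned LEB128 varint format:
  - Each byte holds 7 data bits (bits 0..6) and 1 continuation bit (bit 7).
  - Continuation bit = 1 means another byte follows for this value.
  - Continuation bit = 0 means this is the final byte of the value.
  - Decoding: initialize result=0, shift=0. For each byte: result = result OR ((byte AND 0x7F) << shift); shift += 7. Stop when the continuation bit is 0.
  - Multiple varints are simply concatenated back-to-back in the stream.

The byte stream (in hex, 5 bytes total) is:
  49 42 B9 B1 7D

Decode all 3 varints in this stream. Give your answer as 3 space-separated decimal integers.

  byte[0]=0x49 cont=0 payload=0x49=73: acc |= 73<<0 -> acc=73 shift=7 [end]
Varint 1: bytes[0:1] = 49 -> value 73 (1 byte(s))
  byte[1]=0x42 cont=0 payload=0x42=66: acc |= 66<<0 -> acc=66 shift=7 [end]
Varint 2: bytes[1:2] = 42 -> value 66 (1 byte(s))
  byte[2]=0xB9 cont=1 payload=0x39=57: acc |= 57<<0 -> acc=57 shift=7
  byte[3]=0xB1 cont=1 payload=0x31=49: acc |= 49<<7 -> acc=6329 shift=14
  byte[4]=0x7D cont=0 payload=0x7D=125: acc |= 125<<14 -> acc=2054329 shift=21 [end]
Varint 3: bytes[2:5] = B9 B1 7D -> value 2054329 (3 byte(s))

Answer: 73 66 2054329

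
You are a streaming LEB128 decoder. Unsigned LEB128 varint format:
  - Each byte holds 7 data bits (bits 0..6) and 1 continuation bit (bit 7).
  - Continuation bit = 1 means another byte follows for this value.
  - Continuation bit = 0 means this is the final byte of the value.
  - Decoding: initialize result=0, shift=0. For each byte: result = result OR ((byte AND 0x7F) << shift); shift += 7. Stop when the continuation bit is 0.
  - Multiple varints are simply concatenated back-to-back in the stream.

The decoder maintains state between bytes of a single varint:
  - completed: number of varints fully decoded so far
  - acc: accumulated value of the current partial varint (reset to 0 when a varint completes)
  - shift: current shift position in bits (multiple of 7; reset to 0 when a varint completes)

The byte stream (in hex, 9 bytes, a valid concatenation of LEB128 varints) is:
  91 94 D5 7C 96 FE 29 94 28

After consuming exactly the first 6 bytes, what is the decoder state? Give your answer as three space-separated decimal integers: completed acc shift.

byte[0]=0x91 cont=1 payload=0x11: acc |= 17<<0 -> completed=0 acc=17 shift=7
byte[1]=0x94 cont=1 payload=0x14: acc |= 20<<7 -> completed=0 acc=2577 shift=14
byte[2]=0xD5 cont=1 payload=0x55: acc |= 85<<14 -> completed=0 acc=1395217 shift=21
byte[3]=0x7C cont=0 payload=0x7C: varint #1 complete (value=261442065); reset -> completed=1 acc=0 shift=0
byte[4]=0x96 cont=1 payload=0x16: acc |= 22<<0 -> completed=1 acc=22 shift=7
byte[5]=0xFE cont=1 payload=0x7E: acc |= 126<<7 -> completed=1 acc=16150 shift=14

Answer: 1 16150 14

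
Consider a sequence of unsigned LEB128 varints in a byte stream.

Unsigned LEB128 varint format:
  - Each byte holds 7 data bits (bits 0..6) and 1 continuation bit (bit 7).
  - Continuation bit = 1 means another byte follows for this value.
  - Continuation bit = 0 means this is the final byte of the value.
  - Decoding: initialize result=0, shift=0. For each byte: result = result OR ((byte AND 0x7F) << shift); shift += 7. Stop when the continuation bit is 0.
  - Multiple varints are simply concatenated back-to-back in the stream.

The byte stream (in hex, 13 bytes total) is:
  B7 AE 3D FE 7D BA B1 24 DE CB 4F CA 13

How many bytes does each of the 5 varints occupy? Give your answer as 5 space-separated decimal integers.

  byte[0]=0xB7 cont=1 payload=0x37=55: acc |= 55<<0 -> acc=55 shift=7
  byte[1]=0xAE cont=1 payload=0x2E=46: acc |= 46<<7 -> acc=5943 shift=14
  byte[2]=0x3D cont=0 payload=0x3D=61: acc |= 61<<14 -> acc=1005367 shift=21 [end]
Varint 1: bytes[0:3] = B7 AE 3D -> value 1005367 (3 byte(s))
  byte[3]=0xFE cont=1 payload=0x7E=126: acc |= 126<<0 -> acc=126 shift=7
  byte[4]=0x7D cont=0 payload=0x7D=125: acc |= 125<<7 -> acc=16126 shift=14 [end]
Varint 2: bytes[3:5] = FE 7D -> value 16126 (2 byte(s))
  byte[5]=0xBA cont=1 payload=0x3A=58: acc |= 58<<0 -> acc=58 shift=7
  byte[6]=0xB1 cont=1 payload=0x31=49: acc |= 49<<7 -> acc=6330 shift=14
  byte[7]=0x24 cont=0 payload=0x24=36: acc |= 36<<14 -> acc=596154 shift=21 [end]
Varint 3: bytes[5:8] = BA B1 24 -> value 596154 (3 byte(s))
  byte[8]=0xDE cont=1 payload=0x5E=94: acc |= 94<<0 -> acc=94 shift=7
  byte[9]=0xCB cont=1 payload=0x4B=75: acc |= 75<<7 -> acc=9694 shift=14
  byte[10]=0x4F cont=0 payload=0x4F=79: acc |= 79<<14 -> acc=1304030 shift=21 [end]
Varint 4: bytes[8:11] = DE CB 4F -> value 1304030 (3 byte(s))
  byte[11]=0xCA cont=1 payload=0x4A=74: acc |= 74<<0 -> acc=74 shift=7
  byte[12]=0x13 cont=0 payload=0x13=19: acc |= 19<<7 -> acc=2506 shift=14 [end]
Varint 5: bytes[11:13] = CA 13 -> value 2506 (2 byte(s))

Answer: 3 2 3 3 2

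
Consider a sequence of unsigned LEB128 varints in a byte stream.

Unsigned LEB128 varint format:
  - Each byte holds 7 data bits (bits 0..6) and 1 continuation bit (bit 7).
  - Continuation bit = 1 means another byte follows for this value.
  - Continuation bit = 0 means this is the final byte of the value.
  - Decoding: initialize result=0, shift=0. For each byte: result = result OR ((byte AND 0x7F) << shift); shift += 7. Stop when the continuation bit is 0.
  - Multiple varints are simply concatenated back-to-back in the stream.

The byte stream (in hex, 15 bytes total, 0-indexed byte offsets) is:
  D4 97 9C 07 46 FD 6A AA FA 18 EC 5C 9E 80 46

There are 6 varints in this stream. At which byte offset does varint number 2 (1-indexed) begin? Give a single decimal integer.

Answer: 4

Derivation:
  byte[0]=0xD4 cont=1 payload=0x54=84: acc |= 84<<0 -> acc=84 shift=7
  byte[1]=0x97 cont=1 payload=0x17=23: acc |= 23<<7 -> acc=3028 shift=14
  byte[2]=0x9C cont=1 payload=0x1C=28: acc |= 28<<14 -> acc=461780 shift=21
  byte[3]=0x07 cont=0 payload=0x07=7: acc |= 7<<21 -> acc=15141844 shift=28 [end]
Varint 1: bytes[0:4] = D4 97 9C 07 -> value 15141844 (4 byte(s))
  byte[4]=0x46 cont=0 payload=0x46=70: acc |= 70<<0 -> acc=70 shift=7 [end]
Varint 2: bytes[4:5] = 46 -> value 70 (1 byte(s))
  byte[5]=0xFD cont=1 payload=0x7D=125: acc |= 125<<0 -> acc=125 shift=7
  byte[6]=0x6A cont=0 payload=0x6A=106: acc |= 106<<7 -> acc=13693 shift=14 [end]
Varint 3: bytes[5:7] = FD 6A -> value 13693 (2 byte(s))
  byte[7]=0xAA cont=1 payload=0x2A=42: acc |= 42<<0 -> acc=42 shift=7
  byte[8]=0xFA cont=1 payload=0x7A=122: acc |= 122<<7 -> acc=15658 shift=14
  byte[9]=0x18 cont=0 payload=0x18=24: acc |= 24<<14 -> acc=408874 shift=21 [end]
Varint 4: bytes[7:10] = AA FA 18 -> value 408874 (3 byte(s))
  byte[10]=0xEC cont=1 payload=0x6C=108: acc |= 108<<0 -> acc=108 shift=7
  byte[11]=0x5C cont=0 payload=0x5C=92: acc |= 92<<7 -> acc=11884 shift=14 [end]
Varint 5: bytes[10:12] = EC 5C -> value 11884 (2 byte(s))
  byte[12]=0x9E cont=1 payload=0x1E=30: acc |= 30<<0 -> acc=30 shift=7
  byte[13]=0x80 cont=1 payload=0x00=0: acc |= 0<<7 -> acc=30 shift=14
  byte[14]=0x46 cont=0 payload=0x46=70: acc |= 70<<14 -> acc=1146910 shift=21 [end]
Varint 6: bytes[12:15] = 9E 80 46 -> value 1146910 (3 byte(s))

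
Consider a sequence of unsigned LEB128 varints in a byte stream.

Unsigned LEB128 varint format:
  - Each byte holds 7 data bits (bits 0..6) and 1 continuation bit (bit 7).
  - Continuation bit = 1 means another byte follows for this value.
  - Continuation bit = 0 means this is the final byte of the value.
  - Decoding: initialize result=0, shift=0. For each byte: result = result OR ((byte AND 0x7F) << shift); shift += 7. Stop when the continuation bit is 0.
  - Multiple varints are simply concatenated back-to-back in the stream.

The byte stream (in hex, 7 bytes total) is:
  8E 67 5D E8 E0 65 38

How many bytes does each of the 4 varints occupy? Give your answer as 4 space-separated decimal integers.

  byte[0]=0x8E cont=1 payload=0x0E=14: acc |= 14<<0 -> acc=14 shift=7
  byte[1]=0x67 cont=0 payload=0x67=103: acc |= 103<<7 -> acc=13198 shift=14 [end]
Varint 1: bytes[0:2] = 8E 67 -> value 13198 (2 byte(s))
  byte[2]=0x5D cont=0 payload=0x5D=93: acc |= 93<<0 -> acc=93 shift=7 [end]
Varint 2: bytes[2:3] = 5D -> value 93 (1 byte(s))
  byte[3]=0xE8 cont=1 payload=0x68=104: acc |= 104<<0 -> acc=104 shift=7
  byte[4]=0xE0 cont=1 payload=0x60=96: acc |= 96<<7 -> acc=12392 shift=14
  byte[5]=0x65 cont=0 payload=0x65=101: acc |= 101<<14 -> acc=1667176 shift=21 [end]
Varint 3: bytes[3:6] = E8 E0 65 -> value 1667176 (3 byte(s))
  byte[6]=0x38 cont=0 payload=0x38=56: acc |= 56<<0 -> acc=56 shift=7 [end]
Varint 4: bytes[6:7] = 38 -> value 56 (1 byte(s))

Answer: 2 1 3 1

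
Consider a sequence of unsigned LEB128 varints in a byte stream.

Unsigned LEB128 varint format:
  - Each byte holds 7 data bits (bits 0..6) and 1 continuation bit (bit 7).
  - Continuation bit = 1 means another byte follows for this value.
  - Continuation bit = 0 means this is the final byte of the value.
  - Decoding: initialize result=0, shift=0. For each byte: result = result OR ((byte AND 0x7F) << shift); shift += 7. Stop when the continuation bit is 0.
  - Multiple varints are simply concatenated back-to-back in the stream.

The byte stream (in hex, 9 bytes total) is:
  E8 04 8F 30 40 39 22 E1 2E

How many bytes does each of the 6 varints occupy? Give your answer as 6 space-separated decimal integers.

Answer: 2 2 1 1 1 2

Derivation:
  byte[0]=0xE8 cont=1 payload=0x68=104: acc |= 104<<0 -> acc=104 shift=7
  byte[1]=0x04 cont=0 payload=0x04=4: acc |= 4<<7 -> acc=616 shift=14 [end]
Varint 1: bytes[0:2] = E8 04 -> value 616 (2 byte(s))
  byte[2]=0x8F cont=1 payload=0x0F=15: acc |= 15<<0 -> acc=15 shift=7
  byte[3]=0x30 cont=0 payload=0x30=48: acc |= 48<<7 -> acc=6159 shift=14 [end]
Varint 2: bytes[2:4] = 8F 30 -> value 6159 (2 byte(s))
  byte[4]=0x40 cont=0 payload=0x40=64: acc |= 64<<0 -> acc=64 shift=7 [end]
Varint 3: bytes[4:5] = 40 -> value 64 (1 byte(s))
  byte[5]=0x39 cont=0 payload=0x39=57: acc |= 57<<0 -> acc=57 shift=7 [end]
Varint 4: bytes[5:6] = 39 -> value 57 (1 byte(s))
  byte[6]=0x22 cont=0 payload=0x22=34: acc |= 34<<0 -> acc=34 shift=7 [end]
Varint 5: bytes[6:7] = 22 -> value 34 (1 byte(s))
  byte[7]=0xE1 cont=1 payload=0x61=97: acc |= 97<<0 -> acc=97 shift=7
  byte[8]=0x2E cont=0 payload=0x2E=46: acc |= 46<<7 -> acc=5985 shift=14 [end]
Varint 6: bytes[7:9] = E1 2E -> value 5985 (2 byte(s))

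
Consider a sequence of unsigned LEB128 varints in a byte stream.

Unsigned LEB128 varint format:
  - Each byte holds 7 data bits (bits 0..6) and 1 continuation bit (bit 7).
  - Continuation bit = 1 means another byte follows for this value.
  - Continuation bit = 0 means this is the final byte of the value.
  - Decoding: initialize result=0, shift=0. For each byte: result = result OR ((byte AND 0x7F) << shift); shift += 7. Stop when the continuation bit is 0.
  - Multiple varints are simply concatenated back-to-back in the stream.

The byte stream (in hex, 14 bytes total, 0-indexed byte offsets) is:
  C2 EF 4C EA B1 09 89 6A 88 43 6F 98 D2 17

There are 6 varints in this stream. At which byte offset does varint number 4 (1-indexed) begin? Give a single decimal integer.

Answer: 8

Derivation:
  byte[0]=0xC2 cont=1 payload=0x42=66: acc |= 66<<0 -> acc=66 shift=7
  byte[1]=0xEF cont=1 payload=0x6F=111: acc |= 111<<7 -> acc=14274 shift=14
  byte[2]=0x4C cont=0 payload=0x4C=76: acc |= 76<<14 -> acc=1259458 shift=21 [end]
Varint 1: bytes[0:3] = C2 EF 4C -> value 1259458 (3 byte(s))
  byte[3]=0xEA cont=1 payload=0x6A=106: acc |= 106<<0 -> acc=106 shift=7
  byte[4]=0xB1 cont=1 payload=0x31=49: acc |= 49<<7 -> acc=6378 shift=14
  byte[5]=0x09 cont=0 payload=0x09=9: acc |= 9<<14 -> acc=153834 shift=21 [end]
Varint 2: bytes[3:6] = EA B1 09 -> value 153834 (3 byte(s))
  byte[6]=0x89 cont=1 payload=0x09=9: acc |= 9<<0 -> acc=9 shift=7
  byte[7]=0x6A cont=0 payload=0x6A=106: acc |= 106<<7 -> acc=13577 shift=14 [end]
Varint 3: bytes[6:8] = 89 6A -> value 13577 (2 byte(s))
  byte[8]=0x88 cont=1 payload=0x08=8: acc |= 8<<0 -> acc=8 shift=7
  byte[9]=0x43 cont=0 payload=0x43=67: acc |= 67<<7 -> acc=8584 shift=14 [end]
Varint 4: bytes[8:10] = 88 43 -> value 8584 (2 byte(s))
  byte[10]=0x6F cont=0 payload=0x6F=111: acc |= 111<<0 -> acc=111 shift=7 [end]
Varint 5: bytes[10:11] = 6F -> value 111 (1 byte(s))
  byte[11]=0x98 cont=1 payload=0x18=24: acc |= 24<<0 -> acc=24 shift=7
  byte[12]=0xD2 cont=1 payload=0x52=82: acc |= 82<<7 -> acc=10520 shift=14
  byte[13]=0x17 cont=0 payload=0x17=23: acc |= 23<<14 -> acc=387352 shift=21 [end]
Varint 6: bytes[11:14] = 98 D2 17 -> value 387352 (3 byte(s))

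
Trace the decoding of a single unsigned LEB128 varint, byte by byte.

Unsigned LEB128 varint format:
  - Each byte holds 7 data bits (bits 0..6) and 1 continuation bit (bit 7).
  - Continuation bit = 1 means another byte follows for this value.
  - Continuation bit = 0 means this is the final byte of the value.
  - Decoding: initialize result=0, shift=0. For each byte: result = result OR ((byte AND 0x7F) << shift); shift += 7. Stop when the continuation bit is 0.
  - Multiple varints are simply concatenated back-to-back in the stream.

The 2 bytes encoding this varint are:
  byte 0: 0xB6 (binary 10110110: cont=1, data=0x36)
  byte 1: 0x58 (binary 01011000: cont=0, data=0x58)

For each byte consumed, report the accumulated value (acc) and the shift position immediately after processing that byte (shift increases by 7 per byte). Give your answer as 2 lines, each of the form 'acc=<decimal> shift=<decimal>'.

Answer: acc=54 shift=7
acc=11318 shift=14

Derivation:
byte 0=0xB6: payload=0x36=54, contrib = 54<<0 = 54; acc -> 54, shift -> 7
byte 1=0x58: payload=0x58=88, contrib = 88<<7 = 11264; acc -> 11318, shift -> 14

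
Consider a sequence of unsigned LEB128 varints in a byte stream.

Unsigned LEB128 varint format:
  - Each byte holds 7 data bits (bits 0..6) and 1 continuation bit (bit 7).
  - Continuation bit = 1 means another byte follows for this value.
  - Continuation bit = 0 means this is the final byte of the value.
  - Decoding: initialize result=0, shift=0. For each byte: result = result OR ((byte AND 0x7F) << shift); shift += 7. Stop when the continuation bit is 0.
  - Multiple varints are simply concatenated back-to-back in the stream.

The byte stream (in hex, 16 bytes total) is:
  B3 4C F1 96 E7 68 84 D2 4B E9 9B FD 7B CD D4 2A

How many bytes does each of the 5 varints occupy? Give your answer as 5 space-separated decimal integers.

Answer: 2 4 3 4 3

Derivation:
  byte[0]=0xB3 cont=1 payload=0x33=51: acc |= 51<<0 -> acc=51 shift=7
  byte[1]=0x4C cont=0 payload=0x4C=76: acc |= 76<<7 -> acc=9779 shift=14 [end]
Varint 1: bytes[0:2] = B3 4C -> value 9779 (2 byte(s))
  byte[2]=0xF1 cont=1 payload=0x71=113: acc |= 113<<0 -> acc=113 shift=7
  byte[3]=0x96 cont=1 payload=0x16=22: acc |= 22<<7 -> acc=2929 shift=14
  byte[4]=0xE7 cont=1 payload=0x67=103: acc |= 103<<14 -> acc=1690481 shift=21
  byte[5]=0x68 cont=0 payload=0x68=104: acc |= 104<<21 -> acc=219794289 shift=28 [end]
Varint 2: bytes[2:6] = F1 96 E7 68 -> value 219794289 (4 byte(s))
  byte[6]=0x84 cont=1 payload=0x04=4: acc |= 4<<0 -> acc=4 shift=7
  byte[7]=0xD2 cont=1 payload=0x52=82: acc |= 82<<7 -> acc=10500 shift=14
  byte[8]=0x4B cont=0 payload=0x4B=75: acc |= 75<<14 -> acc=1239300 shift=21 [end]
Varint 3: bytes[6:9] = 84 D2 4B -> value 1239300 (3 byte(s))
  byte[9]=0xE9 cont=1 payload=0x69=105: acc |= 105<<0 -> acc=105 shift=7
  byte[10]=0x9B cont=1 payload=0x1B=27: acc |= 27<<7 -> acc=3561 shift=14
  byte[11]=0xFD cont=1 payload=0x7D=125: acc |= 125<<14 -> acc=2051561 shift=21
  byte[12]=0x7B cont=0 payload=0x7B=123: acc |= 123<<21 -> acc=260001257 shift=28 [end]
Varint 4: bytes[9:13] = E9 9B FD 7B -> value 260001257 (4 byte(s))
  byte[13]=0xCD cont=1 payload=0x4D=77: acc |= 77<<0 -> acc=77 shift=7
  byte[14]=0xD4 cont=1 payload=0x54=84: acc |= 84<<7 -> acc=10829 shift=14
  byte[15]=0x2A cont=0 payload=0x2A=42: acc |= 42<<14 -> acc=698957 shift=21 [end]
Varint 5: bytes[13:16] = CD D4 2A -> value 698957 (3 byte(s))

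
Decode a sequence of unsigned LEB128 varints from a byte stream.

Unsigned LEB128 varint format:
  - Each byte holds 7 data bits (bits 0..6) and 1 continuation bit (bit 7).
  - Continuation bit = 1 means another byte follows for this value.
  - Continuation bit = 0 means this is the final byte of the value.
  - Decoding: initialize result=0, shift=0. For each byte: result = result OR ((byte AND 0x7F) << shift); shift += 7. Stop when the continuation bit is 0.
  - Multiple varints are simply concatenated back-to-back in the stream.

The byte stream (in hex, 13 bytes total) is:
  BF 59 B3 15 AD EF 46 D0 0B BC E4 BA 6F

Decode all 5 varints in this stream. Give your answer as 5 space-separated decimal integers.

  byte[0]=0xBF cont=1 payload=0x3F=63: acc |= 63<<0 -> acc=63 shift=7
  byte[1]=0x59 cont=0 payload=0x59=89: acc |= 89<<7 -> acc=11455 shift=14 [end]
Varint 1: bytes[0:2] = BF 59 -> value 11455 (2 byte(s))
  byte[2]=0xB3 cont=1 payload=0x33=51: acc |= 51<<0 -> acc=51 shift=7
  byte[3]=0x15 cont=0 payload=0x15=21: acc |= 21<<7 -> acc=2739 shift=14 [end]
Varint 2: bytes[2:4] = B3 15 -> value 2739 (2 byte(s))
  byte[4]=0xAD cont=1 payload=0x2D=45: acc |= 45<<0 -> acc=45 shift=7
  byte[5]=0xEF cont=1 payload=0x6F=111: acc |= 111<<7 -> acc=14253 shift=14
  byte[6]=0x46 cont=0 payload=0x46=70: acc |= 70<<14 -> acc=1161133 shift=21 [end]
Varint 3: bytes[4:7] = AD EF 46 -> value 1161133 (3 byte(s))
  byte[7]=0xD0 cont=1 payload=0x50=80: acc |= 80<<0 -> acc=80 shift=7
  byte[8]=0x0B cont=0 payload=0x0B=11: acc |= 11<<7 -> acc=1488 shift=14 [end]
Varint 4: bytes[7:9] = D0 0B -> value 1488 (2 byte(s))
  byte[9]=0xBC cont=1 payload=0x3C=60: acc |= 60<<0 -> acc=60 shift=7
  byte[10]=0xE4 cont=1 payload=0x64=100: acc |= 100<<7 -> acc=12860 shift=14
  byte[11]=0xBA cont=1 payload=0x3A=58: acc |= 58<<14 -> acc=963132 shift=21
  byte[12]=0x6F cont=0 payload=0x6F=111: acc |= 111<<21 -> acc=233747004 shift=28 [end]
Varint 5: bytes[9:13] = BC E4 BA 6F -> value 233747004 (4 byte(s))

Answer: 11455 2739 1161133 1488 233747004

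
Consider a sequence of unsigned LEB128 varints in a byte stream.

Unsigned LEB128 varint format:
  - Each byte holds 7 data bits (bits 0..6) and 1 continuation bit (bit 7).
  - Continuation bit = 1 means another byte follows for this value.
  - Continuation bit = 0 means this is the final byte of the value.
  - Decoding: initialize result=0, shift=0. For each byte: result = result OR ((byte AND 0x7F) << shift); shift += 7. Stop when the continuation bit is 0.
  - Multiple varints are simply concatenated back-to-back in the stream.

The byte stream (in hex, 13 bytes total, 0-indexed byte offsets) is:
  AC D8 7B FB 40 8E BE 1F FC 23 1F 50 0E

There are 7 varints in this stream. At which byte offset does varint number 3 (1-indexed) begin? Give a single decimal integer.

  byte[0]=0xAC cont=1 payload=0x2C=44: acc |= 44<<0 -> acc=44 shift=7
  byte[1]=0xD8 cont=1 payload=0x58=88: acc |= 88<<7 -> acc=11308 shift=14
  byte[2]=0x7B cont=0 payload=0x7B=123: acc |= 123<<14 -> acc=2026540 shift=21 [end]
Varint 1: bytes[0:3] = AC D8 7B -> value 2026540 (3 byte(s))
  byte[3]=0xFB cont=1 payload=0x7B=123: acc |= 123<<0 -> acc=123 shift=7
  byte[4]=0x40 cont=0 payload=0x40=64: acc |= 64<<7 -> acc=8315 shift=14 [end]
Varint 2: bytes[3:5] = FB 40 -> value 8315 (2 byte(s))
  byte[5]=0x8E cont=1 payload=0x0E=14: acc |= 14<<0 -> acc=14 shift=7
  byte[6]=0xBE cont=1 payload=0x3E=62: acc |= 62<<7 -> acc=7950 shift=14
  byte[7]=0x1F cont=0 payload=0x1F=31: acc |= 31<<14 -> acc=515854 shift=21 [end]
Varint 3: bytes[5:8] = 8E BE 1F -> value 515854 (3 byte(s))
  byte[8]=0xFC cont=1 payload=0x7C=124: acc |= 124<<0 -> acc=124 shift=7
  byte[9]=0x23 cont=0 payload=0x23=35: acc |= 35<<7 -> acc=4604 shift=14 [end]
Varint 4: bytes[8:10] = FC 23 -> value 4604 (2 byte(s))
  byte[10]=0x1F cont=0 payload=0x1F=31: acc |= 31<<0 -> acc=31 shift=7 [end]
Varint 5: bytes[10:11] = 1F -> value 31 (1 byte(s))
  byte[11]=0x50 cont=0 payload=0x50=80: acc |= 80<<0 -> acc=80 shift=7 [end]
Varint 6: bytes[11:12] = 50 -> value 80 (1 byte(s))
  byte[12]=0x0E cont=0 payload=0x0E=14: acc |= 14<<0 -> acc=14 shift=7 [end]
Varint 7: bytes[12:13] = 0E -> value 14 (1 byte(s))

Answer: 5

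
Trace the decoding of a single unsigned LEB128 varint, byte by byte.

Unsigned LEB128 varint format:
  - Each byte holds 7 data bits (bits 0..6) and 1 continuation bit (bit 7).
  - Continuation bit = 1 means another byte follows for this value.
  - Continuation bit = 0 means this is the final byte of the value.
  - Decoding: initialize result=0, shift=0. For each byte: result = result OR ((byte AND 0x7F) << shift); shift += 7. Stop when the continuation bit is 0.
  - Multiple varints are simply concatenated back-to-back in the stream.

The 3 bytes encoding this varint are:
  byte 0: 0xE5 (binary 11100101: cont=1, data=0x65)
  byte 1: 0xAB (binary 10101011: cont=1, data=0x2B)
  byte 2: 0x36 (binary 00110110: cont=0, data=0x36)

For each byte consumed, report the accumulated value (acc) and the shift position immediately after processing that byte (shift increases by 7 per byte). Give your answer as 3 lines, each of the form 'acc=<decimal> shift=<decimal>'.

Answer: acc=101 shift=7
acc=5605 shift=14
acc=890341 shift=21

Derivation:
byte 0=0xE5: payload=0x65=101, contrib = 101<<0 = 101; acc -> 101, shift -> 7
byte 1=0xAB: payload=0x2B=43, contrib = 43<<7 = 5504; acc -> 5605, shift -> 14
byte 2=0x36: payload=0x36=54, contrib = 54<<14 = 884736; acc -> 890341, shift -> 21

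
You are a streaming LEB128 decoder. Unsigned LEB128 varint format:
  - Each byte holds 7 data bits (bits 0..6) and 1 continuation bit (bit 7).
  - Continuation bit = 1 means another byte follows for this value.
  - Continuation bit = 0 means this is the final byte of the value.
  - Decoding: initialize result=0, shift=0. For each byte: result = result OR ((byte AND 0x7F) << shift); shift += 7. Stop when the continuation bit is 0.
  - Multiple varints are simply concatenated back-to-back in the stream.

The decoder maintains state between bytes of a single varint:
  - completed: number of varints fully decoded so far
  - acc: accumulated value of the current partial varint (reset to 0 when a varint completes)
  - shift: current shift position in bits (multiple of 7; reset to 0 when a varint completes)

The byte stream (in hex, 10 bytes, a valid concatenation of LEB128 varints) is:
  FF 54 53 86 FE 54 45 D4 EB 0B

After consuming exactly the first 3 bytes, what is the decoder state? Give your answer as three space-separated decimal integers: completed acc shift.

Answer: 2 0 0

Derivation:
byte[0]=0xFF cont=1 payload=0x7F: acc |= 127<<0 -> completed=0 acc=127 shift=7
byte[1]=0x54 cont=0 payload=0x54: varint #1 complete (value=10879); reset -> completed=1 acc=0 shift=0
byte[2]=0x53 cont=0 payload=0x53: varint #2 complete (value=83); reset -> completed=2 acc=0 shift=0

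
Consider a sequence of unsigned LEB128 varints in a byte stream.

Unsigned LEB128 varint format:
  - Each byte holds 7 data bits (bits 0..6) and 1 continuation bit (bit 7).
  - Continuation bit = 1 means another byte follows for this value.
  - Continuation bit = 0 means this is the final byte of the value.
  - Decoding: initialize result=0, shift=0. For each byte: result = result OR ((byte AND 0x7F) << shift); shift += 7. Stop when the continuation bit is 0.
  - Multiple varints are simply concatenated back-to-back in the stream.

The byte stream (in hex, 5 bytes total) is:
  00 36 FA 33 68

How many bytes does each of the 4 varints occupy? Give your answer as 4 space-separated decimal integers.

  byte[0]=0x00 cont=0 payload=0x00=0: acc |= 0<<0 -> acc=0 shift=7 [end]
Varint 1: bytes[0:1] = 00 -> value 0 (1 byte(s))
  byte[1]=0x36 cont=0 payload=0x36=54: acc |= 54<<0 -> acc=54 shift=7 [end]
Varint 2: bytes[1:2] = 36 -> value 54 (1 byte(s))
  byte[2]=0xFA cont=1 payload=0x7A=122: acc |= 122<<0 -> acc=122 shift=7
  byte[3]=0x33 cont=0 payload=0x33=51: acc |= 51<<7 -> acc=6650 shift=14 [end]
Varint 3: bytes[2:4] = FA 33 -> value 6650 (2 byte(s))
  byte[4]=0x68 cont=0 payload=0x68=104: acc |= 104<<0 -> acc=104 shift=7 [end]
Varint 4: bytes[4:5] = 68 -> value 104 (1 byte(s))

Answer: 1 1 2 1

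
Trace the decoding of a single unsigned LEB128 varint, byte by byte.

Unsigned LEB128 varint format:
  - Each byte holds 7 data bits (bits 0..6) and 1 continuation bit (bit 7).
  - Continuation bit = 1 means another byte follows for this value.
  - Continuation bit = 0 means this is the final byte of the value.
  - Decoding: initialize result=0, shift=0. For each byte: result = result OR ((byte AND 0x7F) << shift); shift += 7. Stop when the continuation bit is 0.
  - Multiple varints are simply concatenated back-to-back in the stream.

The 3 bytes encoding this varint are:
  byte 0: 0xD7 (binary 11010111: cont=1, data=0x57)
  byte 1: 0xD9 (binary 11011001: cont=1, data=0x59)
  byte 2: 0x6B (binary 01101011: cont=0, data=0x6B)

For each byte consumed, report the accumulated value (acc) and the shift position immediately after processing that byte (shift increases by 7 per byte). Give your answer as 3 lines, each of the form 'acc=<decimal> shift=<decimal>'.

byte 0=0xD7: payload=0x57=87, contrib = 87<<0 = 87; acc -> 87, shift -> 7
byte 1=0xD9: payload=0x59=89, contrib = 89<<7 = 11392; acc -> 11479, shift -> 14
byte 2=0x6B: payload=0x6B=107, contrib = 107<<14 = 1753088; acc -> 1764567, shift -> 21

Answer: acc=87 shift=7
acc=11479 shift=14
acc=1764567 shift=21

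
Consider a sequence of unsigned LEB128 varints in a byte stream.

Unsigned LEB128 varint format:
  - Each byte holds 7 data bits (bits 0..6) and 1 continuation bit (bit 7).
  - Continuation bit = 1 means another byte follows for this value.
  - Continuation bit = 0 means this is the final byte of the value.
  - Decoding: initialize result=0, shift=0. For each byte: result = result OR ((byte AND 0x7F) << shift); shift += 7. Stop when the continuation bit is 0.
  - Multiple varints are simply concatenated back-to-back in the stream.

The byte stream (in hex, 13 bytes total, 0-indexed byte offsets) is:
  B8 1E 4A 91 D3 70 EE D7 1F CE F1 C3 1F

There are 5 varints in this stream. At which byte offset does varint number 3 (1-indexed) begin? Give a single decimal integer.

  byte[0]=0xB8 cont=1 payload=0x38=56: acc |= 56<<0 -> acc=56 shift=7
  byte[1]=0x1E cont=0 payload=0x1E=30: acc |= 30<<7 -> acc=3896 shift=14 [end]
Varint 1: bytes[0:2] = B8 1E -> value 3896 (2 byte(s))
  byte[2]=0x4A cont=0 payload=0x4A=74: acc |= 74<<0 -> acc=74 shift=7 [end]
Varint 2: bytes[2:3] = 4A -> value 74 (1 byte(s))
  byte[3]=0x91 cont=1 payload=0x11=17: acc |= 17<<0 -> acc=17 shift=7
  byte[4]=0xD3 cont=1 payload=0x53=83: acc |= 83<<7 -> acc=10641 shift=14
  byte[5]=0x70 cont=0 payload=0x70=112: acc |= 112<<14 -> acc=1845649 shift=21 [end]
Varint 3: bytes[3:6] = 91 D3 70 -> value 1845649 (3 byte(s))
  byte[6]=0xEE cont=1 payload=0x6E=110: acc |= 110<<0 -> acc=110 shift=7
  byte[7]=0xD7 cont=1 payload=0x57=87: acc |= 87<<7 -> acc=11246 shift=14
  byte[8]=0x1F cont=0 payload=0x1F=31: acc |= 31<<14 -> acc=519150 shift=21 [end]
Varint 4: bytes[6:9] = EE D7 1F -> value 519150 (3 byte(s))
  byte[9]=0xCE cont=1 payload=0x4E=78: acc |= 78<<0 -> acc=78 shift=7
  byte[10]=0xF1 cont=1 payload=0x71=113: acc |= 113<<7 -> acc=14542 shift=14
  byte[11]=0xC3 cont=1 payload=0x43=67: acc |= 67<<14 -> acc=1112270 shift=21
  byte[12]=0x1F cont=0 payload=0x1F=31: acc |= 31<<21 -> acc=66123982 shift=28 [end]
Varint 5: bytes[9:13] = CE F1 C3 1F -> value 66123982 (4 byte(s))

Answer: 3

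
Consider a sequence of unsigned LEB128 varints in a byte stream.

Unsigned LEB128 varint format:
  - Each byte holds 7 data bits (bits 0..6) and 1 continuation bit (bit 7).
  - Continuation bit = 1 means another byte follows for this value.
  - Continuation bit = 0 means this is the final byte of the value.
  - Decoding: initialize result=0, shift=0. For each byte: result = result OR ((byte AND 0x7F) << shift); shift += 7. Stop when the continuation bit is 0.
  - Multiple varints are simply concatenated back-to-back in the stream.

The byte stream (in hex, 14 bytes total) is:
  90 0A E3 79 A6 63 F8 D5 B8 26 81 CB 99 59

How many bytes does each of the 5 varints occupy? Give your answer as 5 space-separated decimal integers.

  byte[0]=0x90 cont=1 payload=0x10=16: acc |= 16<<0 -> acc=16 shift=7
  byte[1]=0x0A cont=0 payload=0x0A=10: acc |= 10<<7 -> acc=1296 shift=14 [end]
Varint 1: bytes[0:2] = 90 0A -> value 1296 (2 byte(s))
  byte[2]=0xE3 cont=1 payload=0x63=99: acc |= 99<<0 -> acc=99 shift=7
  byte[3]=0x79 cont=0 payload=0x79=121: acc |= 121<<7 -> acc=15587 shift=14 [end]
Varint 2: bytes[2:4] = E3 79 -> value 15587 (2 byte(s))
  byte[4]=0xA6 cont=1 payload=0x26=38: acc |= 38<<0 -> acc=38 shift=7
  byte[5]=0x63 cont=0 payload=0x63=99: acc |= 99<<7 -> acc=12710 shift=14 [end]
Varint 3: bytes[4:6] = A6 63 -> value 12710 (2 byte(s))
  byte[6]=0xF8 cont=1 payload=0x78=120: acc |= 120<<0 -> acc=120 shift=7
  byte[7]=0xD5 cont=1 payload=0x55=85: acc |= 85<<7 -> acc=11000 shift=14
  byte[8]=0xB8 cont=1 payload=0x38=56: acc |= 56<<14 -> acc=928504 shift=21
  byte[9]=0x26 cont=0 payload=0x26=38: acc |= 38<<21 -> acc=80620280 shift=28 [end]
Varint 4: bytes[6:10] = F8 D5 B8 26 -> value 80620280 (4 byte(s))
  byte[10]=0x81 cont=1 payload=0x01=1: acc |= 1<<0 -> acc=1 shift=7
  byte[11]=0xCB cont=1 payload=0x4B=75: acc |= 75<<7 -> acc=9601 shift=14
  byte[12]=0x99 cont=1 payload=0x19=25: acc |= 25<<14 -> acc=419201 shift=21
  byte[13]=0x59 cont=0 payload=0x59=89: acc |= 89<<21 -> acc=187065729 shift=28 [end]
Varint 5: bytes[10:14] = 81 CB 99 59 -> value 187065729 (4 byte(s))

Answer: 2 2 2 4 4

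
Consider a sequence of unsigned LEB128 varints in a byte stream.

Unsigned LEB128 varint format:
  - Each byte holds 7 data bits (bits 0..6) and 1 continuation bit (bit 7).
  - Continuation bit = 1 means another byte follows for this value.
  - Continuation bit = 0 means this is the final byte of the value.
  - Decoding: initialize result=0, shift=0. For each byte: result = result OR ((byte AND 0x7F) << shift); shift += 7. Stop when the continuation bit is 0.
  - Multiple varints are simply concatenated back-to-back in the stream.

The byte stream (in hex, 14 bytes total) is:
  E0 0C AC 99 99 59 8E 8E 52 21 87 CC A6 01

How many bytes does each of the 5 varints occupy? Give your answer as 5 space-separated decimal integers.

Answer: 2 4 3 1 4

Derivation:
  byte[0]=0xE0 cont=1 payload=0x60=96: acc |= 96<<0 -> acc=96 shift=7
  byte[1]=0x0C cont=0 payload=0x0C=12: acc |= 12<<7 -> acc=1632 shift=14 [end]
Varint 1: bytes[0:2] = E0 0C -> value 1632 (2 byte(s))
  byte[2]=0xAC cont=1 payload=0x2C=44: acc |= 44<<0 -> acc=44 shift=7
  byte[3]=0x99 cont=1 payload=0x19=25: acc |= 25<<7 -> acc=3244 shift=14
  byte[4]=0x99 cont=1 payload=0x19=25: acc |= 25<<14 -> acc=412844 shift=21
  byte[5]=0x59 cont=0 payload=0x59=89: acc |= 89<<21 -> acc=187059372 shift=28 [end]
Varint 2: bytes[2:6] = AC 99 99 59 -> value 187059372 (4 byte(s))
  byte[6]=0x8E cont=1 payload=0x0E=14: acc |= 14<<0 -> acc=14 shift=7
  byte[7]=0x8E cont=1 payload=0x0E=14: acc |= 14<<7 -> acc=1806 shift=14
  byte[8]=0x52 cont=0 payload=0x52=82: acc |= 82<<14 -> acc=1345294 shift=21 [end]
Varint 3: bytes[6:9] = 8E 8E 52 -> value 1345294 (3 byte(s))
  byte[9]=0x21 cont=0 payload=0x21=33: acc |= 33<<0 -> acc=33 shift=7 [end]
Varint 4: bytes[9:10] = 21 -> value 33 (1 byte(s))
  byte[10]=0x87 cont=1 payload=0x07=7: acc |= 7<<0 -> acc=7 shift=7
  byte[11]=0xCC cont=1 payload=0x4C=76: acc |= 76<<7 -> acc=9735 shift=14
  byte[12]=0xA6 cont=1 payload=0x26=38: acc |= 38<<14 -> acc=632327 shift=21
  byte[13]=0x01 cont=0 payload=0x01=1: acc |= 1<<21 -> acc=2729479 shift=28 [end]
Varint 5: bytes[10:14] = 87 CC A6 01 -> value 2729479 (4 byte(s))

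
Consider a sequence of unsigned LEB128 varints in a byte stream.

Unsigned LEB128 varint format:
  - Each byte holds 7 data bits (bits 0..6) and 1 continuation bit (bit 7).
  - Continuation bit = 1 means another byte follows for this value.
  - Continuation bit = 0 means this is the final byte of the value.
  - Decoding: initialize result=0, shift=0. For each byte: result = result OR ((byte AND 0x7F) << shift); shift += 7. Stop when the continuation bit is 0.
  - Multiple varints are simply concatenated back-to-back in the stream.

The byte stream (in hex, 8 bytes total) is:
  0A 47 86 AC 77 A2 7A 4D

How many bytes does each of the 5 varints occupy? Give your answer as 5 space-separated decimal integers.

Answer: 1 1 3 2 1

Derivation:
  byte[0]=0x0A cont=0 payload=0x0A=10: acc |= 10<<0 -> acc=10 shift=7 [end]
Varint 1: bytes[0:1] = 0A -> value 10 (1 byte(s))
  byte[1]=0x47 cont=0 payload=0x47=71: acc |= 71<<0 -> acc=71 shift=7 [end]
Varint 2: bytes[1:2] = 47 -> value 71 (1 byte(s))
  byte[2]=0x86 cont=1 payload=0x06=6: acc |= 6<<0 -> acc=6 shift=7
  byte[3]=0xAC cont=1 payload=0x2C=44: acc |= 44<<7 -> acc=5638 shift=14
  byte[4]=0x77 cont=0 payload=0x77=119: acc |= 119<<14 -> acc=1955334 shift=21 [end]
Varint 3: bytes[2:5] = 86 AC 77 -> value 1955334 (3 byte(s))
  byte[5]=0xA2 cont=1 payload=0x22=34: acc |= 34<<0 -> acc=34 shift=7
  byte[6]=0x7A cont=0 payload=0x7A=122: acc |= 122<<7 -> acc=15650 shift=14 [end]
Varint 4: bytes[5:7] = A2 7A -> value 15650 (2 byte(s))
  byte[7]=0x4D cont=0 payload=0x4D=77: acc |= 77<<0 -> acc=77 shift=7 [end]
Varint 5: bytes[7:8] = 4D -> value 77 (1 byte(s))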